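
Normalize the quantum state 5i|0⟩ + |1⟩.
0.9806i|0⟩ + 0.1961|1⟩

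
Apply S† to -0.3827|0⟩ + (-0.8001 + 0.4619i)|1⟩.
-0.3827|0⟩ + (0.4619 + 0.8001i)|1⟩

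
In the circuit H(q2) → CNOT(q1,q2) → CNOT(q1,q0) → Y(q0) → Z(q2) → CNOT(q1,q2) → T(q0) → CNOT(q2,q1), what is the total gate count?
8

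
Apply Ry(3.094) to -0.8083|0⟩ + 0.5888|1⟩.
-0.6079|0⟩ - 0.7941|1⟩

Ry(3.094) = [[cos(θ/2), −sin(θ/2)], [sin(θ/2), cos(θ/2)]]; θ = 3.094, cos(θ/2) ≈ 0.0237941, sin(θ/2) ≈ 0.999717.
With a = amp(|0⟩) = -0.8083 and b = amp(|1⟩) = 0.5888:
new amp(|0⟩) = (0.0237941)·a + (-0.999717)·b = -0.6079
new amp(|1⟩) = (0.999717)·a + (0.0237941)·b = -0.7941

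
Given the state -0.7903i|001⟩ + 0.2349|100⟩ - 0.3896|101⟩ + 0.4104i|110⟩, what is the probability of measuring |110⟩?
0.1684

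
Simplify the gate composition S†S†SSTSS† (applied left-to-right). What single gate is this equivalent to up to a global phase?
T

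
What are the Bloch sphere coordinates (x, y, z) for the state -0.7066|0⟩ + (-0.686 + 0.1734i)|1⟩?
(0.9695, -0.245, -0.00138)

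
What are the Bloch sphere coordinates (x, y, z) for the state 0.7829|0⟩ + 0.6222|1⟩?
(0.9742, 0, 0.2258)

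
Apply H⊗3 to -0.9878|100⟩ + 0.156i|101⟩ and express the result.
(-0.3492 + 0.05515i)|000⟩ + (-0.3492 - 0.05515i)|001⟩ + (-0.3492 + 0.05515i)|010⟩ + (-0.3492 - 0.05515i)|011⟩ + (0.3492 - 0.05515i)|100⟩ + (0.3492 + 0.05515i)|101⟩ + (0.3492 - 0.05515i)|110⟩ + (0.3492 + 0.05515i)|111⟩

H⊗3 gives amp(|y⟩) = (1/2√2) Σ_x (−1)^(x·y) amp(|x⟩), where x·y is the number of positions in which both x and y have a 1.
|000⟩: (-0.9878 + 0.156i)/(2√2) = (-0.3492 + 0.05515i)
|001⟩: (-0.9878 - 0.156i)/(2√2) = (-0.3492 - 0.05515i)
|010⟩: (-0.9878 + 0.156i)/(2√2) = (-0.3492 + 0.05515i)
|011⟩: (-0.9878 - 0.156i)/(2√2) = (-0.3492 - 0.05515i)
|100⟩: (0.9878 - 0.156i)/(2√2) = (0.3492 - 0.05515i)
|101⟩: (0.9878 + 0.156i)/(2√2) = (0.3492 + 0.05515i)
|110⟩: (0.9878 - 0.156i)/(2√2) = (0.3492 - 0.05515i)
|111⟩: (0.9878 + 0.156i)/(2√2) = (0.3492 + 0.05515i)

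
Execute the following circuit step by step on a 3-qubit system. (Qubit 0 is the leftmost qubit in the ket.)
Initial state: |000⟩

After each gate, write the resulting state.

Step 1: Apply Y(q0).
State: i|100⟩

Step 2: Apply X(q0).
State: i|000⟩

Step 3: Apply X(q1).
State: i|010⟩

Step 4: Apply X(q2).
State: i|011⟩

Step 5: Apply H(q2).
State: (1/√2)i|010⟩ - (1/√2)i|011⟩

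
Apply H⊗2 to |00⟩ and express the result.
1/2|00⟩ + 1/2|01⟩ + 1/2|10⟩ + 1/2|11⟩

H⊗2 gives amp(|y⟩) = (1/2) Σ_x (−1)^(x·y) amp(|x⟩), where x·y is the number of positions in which both x and y have a 1.
|00⟩: (1)/2 = 1/2
|01⟩: (1)/2 = 1/2
|10⟩: (1)/2 = 1/2
|11⟩: (1)/2 = 1/2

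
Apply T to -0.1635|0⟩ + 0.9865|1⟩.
-0.1635|0⟩ + (0.6976 + 0.6976i)|1⟩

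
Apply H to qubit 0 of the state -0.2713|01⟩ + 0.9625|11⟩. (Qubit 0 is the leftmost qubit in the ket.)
0.4888|01⟩ - 0.8724|11⟩

H on qubit 0 mixes each pair of kets that differ only in qubit 0: amplitudes (a, b) of (|…0…⟩, |…1…⟩) become ((a + b)/√2, (a − b)/√2). Kets absent from the input have amplitude 0.
(|01⟩, |11⟩): (a, b) = (-0.2713, 0.9625) → (0.4888, -0.8724)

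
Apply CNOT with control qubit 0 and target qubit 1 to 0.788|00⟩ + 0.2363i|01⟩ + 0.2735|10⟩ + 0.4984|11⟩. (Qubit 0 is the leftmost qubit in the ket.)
0.788|00⟩ + 0.2363i|01⟩ + 0.4984|10⟩ + 0.2735|11⟩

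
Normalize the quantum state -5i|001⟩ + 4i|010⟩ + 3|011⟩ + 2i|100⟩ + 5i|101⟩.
-0.5625i|001⟩ + 0.45i|010⟩ + 0.3375|011⟩ + 0.225i|100⟩ + 0.5625i|101⟩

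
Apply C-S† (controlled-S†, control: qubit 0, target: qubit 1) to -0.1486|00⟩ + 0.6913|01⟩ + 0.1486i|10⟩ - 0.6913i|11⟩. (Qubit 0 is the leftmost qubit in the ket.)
-0.1486|00⟩ + 0.6913|01⟩ + 0.1486i|10⟩ - 0.6913|11⟩

C-S† leaves the control-|0⟩ kets |00⟩, |01⟩ unchanged and applies S† to qubit 1 on the control-|1⟩ pair (|10⟩, |11⟩).
S† = [[1, 0], [0, -i]].
With a = amp(|10⟩) = 0.1486i and b = amp(|11⟩) = -0.6913i:
new amp(|10⟩) = (1)·a = 0.1486i
new amp(|11⟩) = (-i)·b = -0.6913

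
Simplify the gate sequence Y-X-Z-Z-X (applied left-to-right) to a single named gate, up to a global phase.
Y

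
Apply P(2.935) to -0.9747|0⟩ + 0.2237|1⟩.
-0.9747|0⟩ + (-0.2189 + 0.04589i)|1⟩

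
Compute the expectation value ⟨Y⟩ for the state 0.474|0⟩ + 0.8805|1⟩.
0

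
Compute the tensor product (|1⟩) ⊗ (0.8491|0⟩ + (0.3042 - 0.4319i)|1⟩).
0.8491|10⟩ + (0.3042 - 0.4319i)|11⟩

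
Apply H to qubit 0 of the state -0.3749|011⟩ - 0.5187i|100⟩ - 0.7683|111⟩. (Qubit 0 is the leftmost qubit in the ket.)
-0.3668i|000⟩ - 0.8084|011⟩ + 0.3668i|100⟩ + 0.2782|111⟩

H on qubit 0 mixes each pair of kets that differ only in qubit 0: amplitudes (a, b) of (|…0…⟩, |…1…⟩) become ((a + b)/√2, (a − b)/√2). Kets absent from the input have amplitude 0.
(|000⟩, |100⟩): (a, b) = (0, -0.5187i) → (-0.3668i, 0.3668i)
(|011⟩, |111⟩): (a, b) = (-0.3749, -0.7683) → (-0.8084, 0.2782)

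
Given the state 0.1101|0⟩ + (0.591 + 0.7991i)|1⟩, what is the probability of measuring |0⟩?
0.01212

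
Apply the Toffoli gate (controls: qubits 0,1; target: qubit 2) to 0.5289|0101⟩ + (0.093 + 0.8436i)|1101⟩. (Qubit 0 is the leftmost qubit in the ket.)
0.5289|0101⟩ + (0.093 + 0.8436i)|1111⟩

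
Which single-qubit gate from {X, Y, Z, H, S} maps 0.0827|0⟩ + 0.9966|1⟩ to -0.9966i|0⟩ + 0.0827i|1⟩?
Y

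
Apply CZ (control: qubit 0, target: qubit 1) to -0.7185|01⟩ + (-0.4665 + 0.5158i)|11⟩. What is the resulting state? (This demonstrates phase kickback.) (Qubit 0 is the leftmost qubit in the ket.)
-0.7185|01⟩ + (0.4665 - 0.5158i)|11⟩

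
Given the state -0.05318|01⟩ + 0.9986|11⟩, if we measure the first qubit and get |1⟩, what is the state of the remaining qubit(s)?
|1⟩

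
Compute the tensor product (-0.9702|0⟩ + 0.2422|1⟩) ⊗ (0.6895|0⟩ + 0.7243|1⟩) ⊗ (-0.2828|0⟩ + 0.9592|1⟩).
0.1892|000⟩ - 0.6417|001⟩ + 0.1987|010⟩ - 0.674|011⟩ - 0.04723|100⟩ + 0.1602|101⟩ - 0.04961|110⟩ + 0.1683|111⟩

amp(|b₁b₂…⟩) = product of the factor amplitudes for bits b₁, b₂, …; only kets whose every factor amplitude is nonzero survive.
|000⟩: (-0.9702)(0.6895)(-0.2828) = 0.1892
|001⟩: (-0.9702)(0.6895)(0.9592) = -0.6417
|010⟩: (-0.9702)(0.7243)(-0.2828) = 0.1987
|011⟩: (-0.9702)(0.7243)(0.9592) = -0.674
|100⟩: (0.2422)(0.6895)(-0.2828) = -0.04723
|101⟩: (0.2422)(0.6895)(0.9592) = 0.1602
|110⟩: (0.2422)(0.7243)(-0.2828) = -0.04961
|111⟩: (0.2422)(0.7243)(0.9592) = 0.1683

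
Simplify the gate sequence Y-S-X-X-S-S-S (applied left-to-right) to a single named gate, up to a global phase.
Y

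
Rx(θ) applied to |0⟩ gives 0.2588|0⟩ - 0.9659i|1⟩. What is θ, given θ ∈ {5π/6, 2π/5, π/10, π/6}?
5π/6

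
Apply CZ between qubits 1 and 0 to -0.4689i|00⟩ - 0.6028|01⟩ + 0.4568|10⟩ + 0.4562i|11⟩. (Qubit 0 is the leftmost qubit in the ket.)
-0.4689i|00⟩ - 0.6028|01⟩ + 0.4568|10⟩ - 0.4562i|11⟩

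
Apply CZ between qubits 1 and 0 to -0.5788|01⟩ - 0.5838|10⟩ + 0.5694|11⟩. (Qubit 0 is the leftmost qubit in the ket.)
-0.5788|01⟩ - 0.5838|10⟩ - 0.5694|11⟩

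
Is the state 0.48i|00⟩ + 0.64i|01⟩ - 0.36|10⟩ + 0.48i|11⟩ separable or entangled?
Entangled

Writing the state as a|00⟩ + b|01⟩ + c|10⟩ + d|11⟩, it is a product state iff ad − bc = 0.
Here (a, b, c, d) = (0.48i, 0.64i, -0.36, 0.48i): ad − bc = (0.48i)(0.48i) − (0.64i)(-0.36) = (-0.2304 + 0.2304i) ≠ 0, so the state is entangled.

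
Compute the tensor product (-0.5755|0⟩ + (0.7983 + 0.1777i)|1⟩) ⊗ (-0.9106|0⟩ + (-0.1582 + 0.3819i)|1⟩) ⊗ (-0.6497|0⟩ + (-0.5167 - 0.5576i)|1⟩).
-0.3405|000⟩ + (-0.2708 - 0.2922i)|001⟩ + (-0.05915 + 0.1428i)|010⟩ + (-0.1696 + 0.0628i)|011⟩ + (0.4723 + 0.1051i)|100⟩ + (0.2854 + 0.4889i)|101⟩ + (0.1261 - 0.1798i)|110⟩ + (0.2546 - 0.03474i)|111⟩

amp(|b₁b₂…⟩) = product of the factor amplitudes for bits b₁, b₂, …; only kets whose every factor amplitude is nonzero survive.
|000⟩: (-0.5755)(-0.9106)(-0.6497) = -0.3405
|001⟩: (-0.5755)(-0.9106)(-0.5167 - 0.5576i) = (-0.2708 - 0.2922i)
|010⟩: (-0.5755)(-0.1582 + 0.3819i)(-0.6497) = (-0.05915 + 0.1428i)
|011⟩: (-0.5755)(-0.1582 + 0.3819i)(-0.5167 - 0.5576i) = (-0.1696 + 0.0628i)
|100⟩: (0.7983 + 0.1777i)(-0.9106)(-0.6497) = (0.4723 + 0.1051i)
|101⟩: (0.7983 + 0.1777i)(-0.9106)(-0.5167 - 0.5576i) = (0.2854 + 0.4889i)
|110⟩: (0.7983 + 0.1777i)(-0.1582 + 0.3819i)(-0.6497) = (0.1261 - 0.1798i)
|111⟩: (0.7983 + 0.1777i)(-0.1582 + 0.3819i)(-0.5167 - 0.5576i) = (0.2546 - 0.03474i)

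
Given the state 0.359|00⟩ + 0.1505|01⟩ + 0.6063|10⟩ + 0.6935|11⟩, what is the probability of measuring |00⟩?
0.1289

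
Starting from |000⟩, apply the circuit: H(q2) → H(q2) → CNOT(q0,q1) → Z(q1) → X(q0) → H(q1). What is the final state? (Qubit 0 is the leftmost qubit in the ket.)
1/√2|100⟩ + 1/√2|110⟩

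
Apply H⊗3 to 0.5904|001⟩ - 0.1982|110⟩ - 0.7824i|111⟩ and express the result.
(0.1387 - 0.2766i)|000⟩ + (-0.2788 + 0.2766i)|001⟩ + (0.2788 + 0.2766i)|010⟩ + (-0.1387 - 0.2766i)|011⟩ + (0.2788 + 0.2766i)|100⟩ + (-0.1387 - 0.2766i)|101⟩ + (0.1387 - 0.2766i)|110⟩ + (-0.2788 + 0.2766i)|111⟩

H⊗3 gives amp(|y⟩) = (1/2√2) Σ_x (−1)^(x·y) amp(|x⟩), where x·y is the number of positions in which both x and y have a 1.
|000⟩: (0.5904 - 0.1982 - 0.7824i)/(2√2) = (0.1387 - 0.2766i)
|001⟩: (-0.5904 - 0.1982 + 0.7824i)/(2√2) = (-0.2788 + 0.2766i)
|010⟩: (0.5904 + 0.1982 + 0.7824i)/(2√2) = (0.2788 + 0.2766i)
|011⟩: (-0.5904 + 0.1982 - 0.7824i)/(2√2) = (-0.1387 - 0.2766i)
|100⟩: (0.5904 + 0.1982 + 0.7824i)/(2√2) = (0.2788 + 0.2766i)
|101⟩: (-0.5904 + 0.1982 - 0.7824i)/(2√2) = (-0.1387 - 0.2766i)
|110⟩: (0.5904 - 0.1982 - 0.7824i)/(2√2) = (0.1387 - 0.2766i)
|111⟩: (-0.5904 - 0.1982 + 0.7824i)/(2√2) = (-0.2788 + 0.2766i)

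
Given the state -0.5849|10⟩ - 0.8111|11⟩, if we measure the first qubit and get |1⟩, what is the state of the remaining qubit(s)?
-0.5849|0⟩ - 0.8111|1⟩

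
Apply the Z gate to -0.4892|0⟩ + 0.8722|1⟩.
-0.4892|0⟩ - 0.8722|1⟩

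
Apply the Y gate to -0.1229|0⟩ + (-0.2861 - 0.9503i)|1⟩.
(-0.9503 + 0.2861i)|0⟩ - 0.1229i|1⟩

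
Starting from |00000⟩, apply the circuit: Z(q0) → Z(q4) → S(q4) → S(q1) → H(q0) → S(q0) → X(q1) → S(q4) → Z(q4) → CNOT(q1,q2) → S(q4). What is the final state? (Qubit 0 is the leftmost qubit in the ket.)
1/√2|01100⟩ + (1/√2)i|11100⟩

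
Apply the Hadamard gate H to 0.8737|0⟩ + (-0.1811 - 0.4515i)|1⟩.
(0.4897 - 0.3193i)|0⟩ + (0.7459 + 0.3193i)|1⟩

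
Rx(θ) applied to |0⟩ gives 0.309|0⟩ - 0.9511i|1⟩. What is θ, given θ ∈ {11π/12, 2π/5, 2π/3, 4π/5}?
4π/5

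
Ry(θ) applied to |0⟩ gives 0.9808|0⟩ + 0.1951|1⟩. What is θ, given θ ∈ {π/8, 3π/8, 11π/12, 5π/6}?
π/8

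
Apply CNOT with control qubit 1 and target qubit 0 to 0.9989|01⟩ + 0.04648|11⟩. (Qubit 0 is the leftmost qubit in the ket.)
0.04648|01⟩ + 0.9989|11⟩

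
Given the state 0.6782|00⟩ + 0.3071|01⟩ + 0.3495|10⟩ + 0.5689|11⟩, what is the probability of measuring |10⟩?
0.1222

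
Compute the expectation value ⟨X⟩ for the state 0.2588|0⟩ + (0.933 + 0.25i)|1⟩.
0.4829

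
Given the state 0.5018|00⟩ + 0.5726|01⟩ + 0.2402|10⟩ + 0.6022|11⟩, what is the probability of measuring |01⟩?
0.3279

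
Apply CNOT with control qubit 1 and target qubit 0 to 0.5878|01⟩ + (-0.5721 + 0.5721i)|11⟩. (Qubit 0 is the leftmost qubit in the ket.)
(-0.5721 + 0.5721i)|01⟩ + 0.5878|11⟩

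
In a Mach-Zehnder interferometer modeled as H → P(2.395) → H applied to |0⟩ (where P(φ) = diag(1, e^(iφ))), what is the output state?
(0.133 + 0.3396i)|0⟩ + (0.867 - 0.3396i)|1⟩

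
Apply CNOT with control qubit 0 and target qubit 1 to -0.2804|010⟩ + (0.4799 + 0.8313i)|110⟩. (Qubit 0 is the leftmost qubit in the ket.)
-0.2804|010⟩ + (0.4799 + 0.8313i)|100⟩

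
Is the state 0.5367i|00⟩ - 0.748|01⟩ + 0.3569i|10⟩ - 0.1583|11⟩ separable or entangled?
Entangled

Writing the state as a|00⟩ + b|01⟩ + c|10⟩ + d|11⟩, it is a product state iff ad − bc = 0.
Here (a, b, c, d) = (0.5367i, -0.748, 0.3569i, -0.1583): ad − bc = (0.5367i)(-0.1583) − (-0.748)(0.3569i) = 0.182i ≠ 0, so the state is entangled.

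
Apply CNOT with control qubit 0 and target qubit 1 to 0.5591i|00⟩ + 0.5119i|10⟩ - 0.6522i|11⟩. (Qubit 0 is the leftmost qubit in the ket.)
0.5591i|00⟩ - 0.6522i|10⟩ + 0.5119i|11⟩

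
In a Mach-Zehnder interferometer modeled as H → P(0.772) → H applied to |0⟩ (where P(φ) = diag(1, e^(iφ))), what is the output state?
(0.8583 + 0.3488i)|0⟩ + (0.1417 - 0.3488i)|1⟩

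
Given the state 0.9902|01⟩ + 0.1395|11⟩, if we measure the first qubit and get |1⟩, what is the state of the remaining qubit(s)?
|1⟩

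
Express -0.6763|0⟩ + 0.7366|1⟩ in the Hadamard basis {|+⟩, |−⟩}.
0.04264|+⟩ - 0.9991|−⟩

With |ψ⟩ = α|0⟩ + β|1⟩, the Hadamard-basis coefficients are ⟨+|ψ⟩ = (α + β)/√2 and ⟨−|ψ⟩ = (α − β)/√2.
Here α = -0.6763, β = 0.7366: (α + β)/√2 = 0.04264, (α − β)/√2 = -0.9991.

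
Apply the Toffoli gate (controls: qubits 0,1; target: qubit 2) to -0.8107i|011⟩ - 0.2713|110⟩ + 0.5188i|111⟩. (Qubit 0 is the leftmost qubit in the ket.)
-0.8107i|011⟩ + 0.5188i|110⟩ - 0.2713|111⟩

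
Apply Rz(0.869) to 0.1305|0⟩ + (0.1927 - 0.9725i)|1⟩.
(0.1184 - 0.05493i)|0⟩ + (0.5842 - 0.801i)|1⟩

Rz(0.869) = [[e^(−iθ/2), 0], [0, e^(iθ/2)]] with e^(±iθ/2) = cos(θ/2) ± i·sin(θ/2); θ = 0.869, cos(θ/2) ≈ 0.907081, sin(θ/2) ≈ 0.420957.
With a = amp(|0⟩) = 0.1305 and b = amp(|1⟩) = (0.1927 - 0.9725i):
new amp(|0⟩) = (0.907081 - 0.420957i)·a = (0.1184 - 0.05493i)
new amp(|1⟩) = (0.907081 + 0.420957i)·b = (0.5842 - 0.801i)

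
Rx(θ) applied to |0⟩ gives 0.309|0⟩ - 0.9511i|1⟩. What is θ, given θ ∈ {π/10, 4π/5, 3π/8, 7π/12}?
4π/5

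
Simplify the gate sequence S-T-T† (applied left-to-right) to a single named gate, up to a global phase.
S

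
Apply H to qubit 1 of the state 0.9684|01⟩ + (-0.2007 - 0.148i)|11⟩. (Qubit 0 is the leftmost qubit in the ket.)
0.6848|00⟩ - 0.6848|01⟩ + (-0.1419 - 0.1047i)|10⟩ + (0.1419 + 0.1047i)|11⟩

H on qubit 1 mixes each pair of kets that differ only in qubit 1: amplitudes (a, b) of (|…0…⟩, |…1…⟩) become ((a + b)/√2, (a − b)/√2). Kets absent from the input have amplitude 0.
(|00⟩, |01⟩): (a, b) = (0, 0.9684) → (0.6848, -0.6848)
(|10⟩, |11⟩): (a, b) = (0, (-0.2007 - 0.148i)) → ((-0.1419 - 0.1047i), (0.1419 + 0.1047i))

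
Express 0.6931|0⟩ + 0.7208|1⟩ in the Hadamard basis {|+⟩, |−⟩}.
0.9998|+⟩ - 0.01959|−⟩

With |ψ⟩ = α|0⟩ + β|1⟩, the Hadamard-basis coefficients are ⟨+|ψ⟩ = (α + β)/√2 and ⟨−|ψ⟩ = (α − β)/√2.
Here α = 0.6931, β = 0.7208: (α + β)/√2 = 0.9998, (α − β)/√2 = -0.01959.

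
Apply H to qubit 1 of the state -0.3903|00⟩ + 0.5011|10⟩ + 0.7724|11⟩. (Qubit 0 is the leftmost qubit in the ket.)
-0.276|00⟩ - 0.276|01⟩ + 0.9005|10⟩ - 0.1918|11⟩

H on qubit 1 mixes each pair of kets that differ only in qubit 1: amplitudes (a, b) of (|…0…⟩, |…1…⟩) become ((a + b)/√2, (a − b)/√2). Kets absent from the input have amplitude 0.
(|00⟩, |01⟩): (a, b) = (-0.3903, 0) → (-0.276, -0.276)
(|10⟩, |11⟩): (a, b) = (0.5011, 0.7724) → (0.9005, -0.1918)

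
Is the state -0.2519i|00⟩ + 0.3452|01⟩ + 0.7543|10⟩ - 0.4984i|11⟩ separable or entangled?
Entangled

Writing the state as a|00⟩ + b|01⟩ + c|10⟩ + d|11⟩, it is a product state iff ad − bc = 0.
Here (a, b, c, d) = (-0.2519i, 0.3452, 0.7543, -0.4984i): ad − bc = (-0.2519i)(-0.4984i) − (0.3452)(0.7543) = -0.3859 ≠ 0, so the state is entangled.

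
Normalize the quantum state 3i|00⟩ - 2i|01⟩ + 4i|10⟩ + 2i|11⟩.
0.5222i|00⟩ - 0.3482i|01⟩ + 0.6963i|10⟩ + 0.3482i|11⟩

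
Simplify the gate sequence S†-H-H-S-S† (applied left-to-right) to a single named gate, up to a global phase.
S†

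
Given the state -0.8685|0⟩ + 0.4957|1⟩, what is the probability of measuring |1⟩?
0.2457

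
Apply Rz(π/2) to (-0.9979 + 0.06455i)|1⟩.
(-0.7513 - 0.66i)|1⟩

Rz(π/2) = [[e^(−iθ/2), 0], [0, e^(iθ/2)]] with e^(±iθ/2) = cos(θ/2) ± i·sin(θ/2); θ = π/2, cos(θ/2) ≈ 0.707107, sin(θ/2) ≈ 0.707107.
With a = amp(|0⟩) = 0 and b = amp(|1⟩) = (-0.9979 + 0.06455i):
new amp(|0⟩) = (0.707107 - 0.707107i)·a = 0
new amp(|1⟩) = (0.707107 + 0.707107i)·b = (-0.7513 - 0.66i)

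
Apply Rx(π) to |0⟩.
-i|1⟩

Rx(π) = [[cos(θ/2), −i·sin(θ/2)], [−i·sin(θ/2), cos(θ/2)]]; θ = π, cos(θ/2) ≈ 0, sin(θ/2) ≈ 1.
With a = amp(|0⟩) = 1 and b = amp(|1⟩) = 0:
new amp(|0⟩) = (-i)·b = 0
new amp(|1⟩) = (-i)·a = -i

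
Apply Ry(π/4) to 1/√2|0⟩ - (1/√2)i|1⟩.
(0.6533 + 0.2706i)|0⟩ + (0.2706 - 0.6533i)|1⟩

Ry(π/4) = [[cos(θ/2), −sin(θ/2)], [sin(θ/2), cos(θ/2)]]; θ = π/4, cos(θ/2) ≈ 0.92388, sin(θ/2) ≈ 0.382683.
With a = amp(|0⟩) = 1/√2 and b = amp(|1⟩) = -(1/√2)i:
new amp(|0⟩) = (0.92388)·a + (-0.382683)·b = (0.6533 + 0.2706i)
new amp(|1⟩) = (0.382683)·a + (0.92388)·b = (0.2706 - 0.6533i)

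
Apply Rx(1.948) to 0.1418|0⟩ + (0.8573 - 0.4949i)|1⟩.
(-0.3297 - 0.7091i)|0⟩ + (0.4818 - 0.3954i)|1⟩

Rx(1.948) = [[cos(θ/2), −i·sin(θ/2)], [−i·sin(θ/2), cos(θ/2)]]; θ = 1.948, cos(θ/2) ≈ 0.561995, sin(θ/2) ≈ 0.82714.
With a = amp(|0⟩) = 0.1418 and b = amp(|1⟩) = (0.8573 - 0.4949i):
new amp(|0⟩) = (0.561995)·a + (-0.82714i)·b = (-0.3297 - 0.7091i)
new amp(|1⟩) = (-0.82714i)·a + (0.561995)·b = (0.4818 - 0.3954i)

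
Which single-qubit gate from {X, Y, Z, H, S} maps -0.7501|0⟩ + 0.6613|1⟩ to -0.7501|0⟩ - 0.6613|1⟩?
Z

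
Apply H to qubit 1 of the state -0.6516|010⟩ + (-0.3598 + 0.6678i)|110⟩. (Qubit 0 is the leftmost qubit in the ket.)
-0.4608|000⟩ + 0.4608|010⟩ + (-0.2544 + 0.4722i)|100⟩ + (0.2544 - 0.4722i)|110⟩

H on qubit 1 mixes each pair of kets that differ only in qubit 1: amplitudes (a, b) of (|…0…⟩, |…1…⟩) become ((a + b)/√2, (a − b)/√2). Kets absent from the input have amplitude 0.
(|000⟩, |010⟩): (a, b) = (0, -0.6516) → (-0.4608, 0.4608)
(|100⟩, |110⟩): (a, b) = (0, (-0.3598 + 0.6678i)) → ((-0.2544 + 0.4722i), (0.2544 - 0.4722i))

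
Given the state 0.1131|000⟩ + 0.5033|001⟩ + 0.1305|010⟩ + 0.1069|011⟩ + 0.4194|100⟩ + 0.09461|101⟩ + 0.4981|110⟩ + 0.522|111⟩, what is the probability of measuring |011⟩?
0.01143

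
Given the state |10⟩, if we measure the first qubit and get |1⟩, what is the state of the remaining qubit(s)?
|0⟩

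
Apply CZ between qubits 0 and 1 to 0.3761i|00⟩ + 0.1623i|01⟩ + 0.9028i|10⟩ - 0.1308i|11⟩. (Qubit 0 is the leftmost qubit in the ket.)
0.3761i|00⟩ + 0.1623i|01⟩ + 0.9028i|10⟩ + 0.1308i|11⟩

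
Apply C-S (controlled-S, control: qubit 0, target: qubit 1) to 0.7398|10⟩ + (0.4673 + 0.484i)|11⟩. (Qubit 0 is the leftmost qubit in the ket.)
0.7398|10⟩ + (-0.484 + 0.4673i)|11⟩

C-S leaves the control-|0⟩ kets |00⟩, |01⟩ unchanged and applies S to qubit 1 on the control-|1⟩ pair (|10⟩, |11⟩).
S = [[1, 0], [0, i]].
With a = amp(|10⟩) = 0.7398 and b = amp(|11⟩) = (0.4673 + 0.484i):
new amp(|10⟩) = (1)·a = 0.7398
new amp(|11⟩) = (i)·b = (-0.484 + 0.4673i)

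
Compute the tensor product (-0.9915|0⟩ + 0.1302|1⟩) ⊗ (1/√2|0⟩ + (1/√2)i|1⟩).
-0.7011|00⟩ - 0.7011i|01⟩ + 0.09207|10⟩ + 0.09207i|11⟩

amp(|b₁b₂…⟩) = product of the factor amplitudes for bits b₁, b₂, …; only kets whose every factor amplitude is nonzero survive.
|00⟩: (-0.9915)(1/√2) = -0.7011
|01⟩: (-0.9915)((1/√2)i) = -0.7011i
|10⟩: (0.1302)(1/√2) = 0.09207
|11⟩: (0.1302)((1/√2)i) = 0.09207i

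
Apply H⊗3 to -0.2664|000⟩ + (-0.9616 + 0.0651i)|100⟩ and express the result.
(-0.4342 + 0.02302i)|000⟩ + (-0.4342 + 0.02302i)|001⟩ + (-0.4342 + 0.02302i)|010⟩ + (-0.4342 + 0.02302i)|011⟩ + (0.2458 - 0.02302i)|100⟩ + (0.2458 - 0.02302i)|101⟩ + (0.2458 - 0.02302i)|110⟩ + (0.2458 - 0.02302i)|111⟩

H⊗3 gives amp(|y⟩) = (1/2√2) Σ_x (−1)^(x·y) amp(|x⟩), where x·y is the number of positions in which both x and y have a 1.
|000⟩: (-0.2664 + (-0.9616 + 0.0651i))/(2√2) = (-0.4342 + 0.02302i)
|001⟩: (-0.2664 + (-0.9616 + 0.0651i))/(2√2) = (-0.4342 + 0.02302i)
|010⟩: (-0.2664 + (-0.9616 + 0.0651i))/(2√2) = (-0.4342 + 0.02302i)
|011⟩: (-0.2664 + (-0.9616 + 0.0651i))/(2√2) = (-0.4342 + 0.02302i)
|100⟩: (-0.2664 - (-0.9616 + 0.0651i))/(2√2) = (0.2458 - 0.02302i)
|101⟩: (-0.2664 - (-0.9616 + 0.0651i))/(2√2) = (0.2458 - 0.02302i)
|110⟩: (-0.2664 - (-0.9616 + 0.0651i))/(2√2) = (0.2458 - 0.02302i)
|111⟩: (-0.2664 - (-0.9616 + 0.0651i))/(2√2) = (0.2458 - 0.02302i)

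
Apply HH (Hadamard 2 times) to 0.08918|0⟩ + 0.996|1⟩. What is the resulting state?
0.08918|0⟩ + 0.996|1⟩

H² = I, so an even number of Hadamards cancels: H^2 = I and the state is unchanged.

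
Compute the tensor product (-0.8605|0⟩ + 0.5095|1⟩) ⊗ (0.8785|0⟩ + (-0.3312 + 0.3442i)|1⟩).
-0.7559|00⟩ + (0.285 - 0.2962i)|01⟩ + 0.4476|10⟩ + (-0.1687 + 0.1754i)|11⟩

amp(|b₁b₂…⟩) = product of the factor amplitudes for bits b₁, b₂, …; only kets whose every factor amplitude is nonzero survive.
|00⟩: (-0.8605)(0.8785) = -0.7559
|01⟩: (-0.8605)(-0.3312 + 0.3442i) = (0.285 - 0.2962i)
|10⟩: (0.5095)(0.8785) = 0.4476
|11⟩: (0.5095)(-0.3312 + 0.3442i) = (-0.1687 + 0.1754i)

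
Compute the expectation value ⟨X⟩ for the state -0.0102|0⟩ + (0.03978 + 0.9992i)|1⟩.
-0.0008115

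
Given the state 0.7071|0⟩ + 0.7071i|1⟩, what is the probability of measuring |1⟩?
0.5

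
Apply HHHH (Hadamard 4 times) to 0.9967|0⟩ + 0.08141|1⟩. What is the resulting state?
0.9967|0⟩ + 0.08141|1⟩

H² = I, so an even number of Hadamards cancels: H^4 = I and the state is unchanged.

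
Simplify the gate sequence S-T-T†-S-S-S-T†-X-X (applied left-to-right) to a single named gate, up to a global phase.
T†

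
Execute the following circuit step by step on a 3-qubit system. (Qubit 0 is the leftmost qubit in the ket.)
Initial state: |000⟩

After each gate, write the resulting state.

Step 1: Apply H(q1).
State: 1/√2|000⟩ + 1/√2|010⟩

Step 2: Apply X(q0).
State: 1/√2|100⟩ + 1/√2|110⟩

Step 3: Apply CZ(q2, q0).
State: 1/√2|100⟩ + 1/√2|110⟩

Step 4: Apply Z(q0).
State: -1/√2|100⟩ - 1/√2|110⟩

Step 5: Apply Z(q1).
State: -1/√2|100⟩ + 1/√2|110⟩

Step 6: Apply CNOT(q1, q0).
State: 1/√2|010⟩ - 1/√2|100⟩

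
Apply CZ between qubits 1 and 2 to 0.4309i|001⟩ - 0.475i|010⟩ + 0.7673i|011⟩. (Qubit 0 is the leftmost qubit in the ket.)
0.4309i|001⟩ - 0.475i|010⟩ - 0.7673i|011⟩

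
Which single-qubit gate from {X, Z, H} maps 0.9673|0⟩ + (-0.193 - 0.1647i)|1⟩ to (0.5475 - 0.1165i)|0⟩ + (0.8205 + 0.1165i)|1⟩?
H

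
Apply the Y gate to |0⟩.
i|1⟩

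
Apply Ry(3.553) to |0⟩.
-0.2043|0⟩ + 0.9789|1⟩

Ry(3.553) = [[cos(θ/2), −sin(θ/2)], [sin(θ/2), cos(θ/2)]]; θ = 3.553, cos(θ/2) ≈ -0.204256, sin(θ/2) ≈ 0.978917.
With a = amp(|0⟩) = 1 and b = amp(|1⟩) = 0:
new amp(|0⟩) = (-0.204256)·a + (-0.978917)·b = -0.2043
new amp(|1⟩) = (0.978917)·a + (-0.204256)·b = 0.9789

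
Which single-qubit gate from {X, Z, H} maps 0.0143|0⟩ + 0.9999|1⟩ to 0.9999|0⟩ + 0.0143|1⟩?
X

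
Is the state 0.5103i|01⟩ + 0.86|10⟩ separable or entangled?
Entangled

Writing the state as a|00⟩ + b|01⟩ + c|10⟩ + d|11⟩, it is a product state iff ad − bc = 0.
Here (a, b, c, d) = (0, 0.5103i, 0.86, 0): ad − bc = (0)(0) − (0.5103i)(0.86) = -0.4389i ≠ 0, so the state is entangled.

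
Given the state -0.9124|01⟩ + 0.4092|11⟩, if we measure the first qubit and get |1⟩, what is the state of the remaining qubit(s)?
|1⟩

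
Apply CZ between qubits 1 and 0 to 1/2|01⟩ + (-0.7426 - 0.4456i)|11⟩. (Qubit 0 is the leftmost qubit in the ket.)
1/2|01⟩ + (0.7426 + 0.4456i)|11⟩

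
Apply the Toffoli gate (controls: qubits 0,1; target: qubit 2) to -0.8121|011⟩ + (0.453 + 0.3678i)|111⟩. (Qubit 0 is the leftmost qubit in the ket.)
-0.8121|011⟩ + (0.453 + 0.3678i)|110⟩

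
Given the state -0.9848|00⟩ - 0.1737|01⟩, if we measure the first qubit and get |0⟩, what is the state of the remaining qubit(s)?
-0.9848|0⟩ - 0.1737|1⟩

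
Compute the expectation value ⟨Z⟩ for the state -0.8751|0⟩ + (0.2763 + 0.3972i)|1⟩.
0.5317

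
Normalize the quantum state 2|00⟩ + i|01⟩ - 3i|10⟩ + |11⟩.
0.5164|00⟩ + 0.2582i|01⟩ - 0.7746i|10⟩ + 0.2582|11⟩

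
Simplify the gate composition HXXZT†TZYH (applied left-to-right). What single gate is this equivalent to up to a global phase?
Y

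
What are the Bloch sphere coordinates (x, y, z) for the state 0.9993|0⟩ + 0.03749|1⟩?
(0.07493, 0, 0.9972)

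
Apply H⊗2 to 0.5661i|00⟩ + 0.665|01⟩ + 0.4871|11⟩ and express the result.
(0.5761 + 0.2831i)|00⟩ + (-0.5761 + 0.2831i)|01⟩ + (0.08895 + 0.2831i)|10⟩ + (-0.08895 + 0.2831i)|11⟩

H⊗2 gives amp(|y⟩) = (1/2) Σ_x (−1)^(x·y) amp(|x⟩), where x·y is the number of positions in which both x and y have a 1.
|00⟩: (0.5661i + 0.665 + 0.4871)/2 = (0.5761 + 0.2831i)
|01⟩: (0.5661i - 0.665 - 0.4871)/2 = (-0.5761 + 0.2831i)
|10⟩: (0.5661i + 0.665 - 0.4871)/2 = (0.08895 + 0.2831i)
|11⟩: (0.5661i - 0.665 + 0.4871)/2 = (-0.08895 + 0.2831i)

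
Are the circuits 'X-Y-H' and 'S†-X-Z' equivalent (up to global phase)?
No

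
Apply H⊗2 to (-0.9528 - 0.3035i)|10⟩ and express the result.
(-0.4764 - 0.1518i)|00⟩ + (-0.4764 - 0.1518i)|01⟩ + (0.4764 + 0.1518i)|10⟩ + (0.4764 + 0.1518i)|11⟩

H⊗2 gives amp(|y⟩) = (1/2) Σ_x (−1)^(x·y) amp(|x⟩), where x·y is the number of positions in which both x and y have a 1.
|00⟩: ((-0.9528 - 0.3035i))/2 = (-0.4764 - 0.1518i)
|01⟩: ((-0.9528 - 0.3035i))/2 = (-0.4764 - 0.1518i)
|10⟩: (-(-0.9528 - 0.3035i))/2 = (0.4764 + 0.1518i)
|11⟩: (-(-0.9528 - 0.3035i))/2 = (0.4764 + 0.1518i)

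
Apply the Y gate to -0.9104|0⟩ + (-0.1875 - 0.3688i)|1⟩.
(-0.3688 + 0.1875i)|0⟩ - 0.9104i|1⟩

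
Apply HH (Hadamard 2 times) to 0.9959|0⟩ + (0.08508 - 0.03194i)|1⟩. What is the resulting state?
0.9959|0⟩ + (0.08508 - 0.03194i)|1⟩

H² = I, so an even number of Hadamards cancels: H^2 = I and the state is unchanged.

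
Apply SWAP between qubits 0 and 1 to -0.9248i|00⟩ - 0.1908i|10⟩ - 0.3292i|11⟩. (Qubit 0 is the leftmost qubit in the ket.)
-0.9248i|00⟩ - 0.1908i|01⟩ - 0.3292i|11⟩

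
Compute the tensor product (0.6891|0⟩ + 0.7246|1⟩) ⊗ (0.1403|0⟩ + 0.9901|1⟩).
0.09668|00⟩ + 0.6823|01⟩ + 0.1017|10⟩ + 0.7174|11⟩

amp(|b₁b₂…⟩) = product of the factor amplitudes for bits b₁, b₂, …; only kets whose every factor amplitude is nonzero survive.
|00⟩: (0.6891)(0.1403) = 0.09668
|01⟩: (0.6891)(0.9901) = 0.6823
|10⟩: (0.7246)(0.1403) = 0.1017
|11⟩: (0.7246)(0.9901) = 0.7174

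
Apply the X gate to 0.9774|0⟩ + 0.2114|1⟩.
0.2114|0⟩ + 0.9774|1⟩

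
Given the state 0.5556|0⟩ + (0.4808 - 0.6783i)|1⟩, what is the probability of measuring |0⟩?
0.3087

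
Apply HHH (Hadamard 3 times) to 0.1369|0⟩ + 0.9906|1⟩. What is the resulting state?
0.7973|0⟩ - 0.6037|1⟩

H² = I, so H^3 = H: a single Hadamard. With (a, b) = (0.1369, 0.9906), H gives ((a + b)/√2, (a − b)/√2) = (0.7973, -0.6037).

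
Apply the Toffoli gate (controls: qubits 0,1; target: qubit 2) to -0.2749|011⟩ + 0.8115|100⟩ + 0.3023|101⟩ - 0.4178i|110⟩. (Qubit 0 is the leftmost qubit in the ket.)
-0.2749|011⟩ + 0.8115|100⟩ + 0.3023|101⟩ - 0.4178i|111⟩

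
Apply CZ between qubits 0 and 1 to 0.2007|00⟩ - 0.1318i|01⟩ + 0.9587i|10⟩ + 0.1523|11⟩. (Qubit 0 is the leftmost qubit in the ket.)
0.2007|00⟩ - 0.1318i|01⟩ + 0.9587i|10⟩ - 0.1523|11⟩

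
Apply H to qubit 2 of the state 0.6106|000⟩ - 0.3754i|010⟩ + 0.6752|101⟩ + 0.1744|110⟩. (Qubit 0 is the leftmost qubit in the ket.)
0.4318|000⟩ + 0.4318|001⟩ - 0.2654i|010⟩ - 0.2654i|011⟩ + 0.4774|100⟩ - 0.4774|101⟩ + 0.1233|110⟩ + 0.1233|111⟩

H on qubit 2 mixes each pair of kets that differ only in qubit 2: amplitudes (a, b) of (|…0…⟩, |…1…⟩) become ((a + b)/√2, (a − b)/√2). Kets absent from the input have amplitude 0.
(|000⟩, |001⟩): (a, b) = (0.6106, 0) → (0.4318, 0.4318)
(|010⟩, |011⟩): (a, b) = (-0.3754i, 0) → (-0.2654i, -0.2654i)
(|100⟩, |101⟩): (a, b) = (0, 0.6752) → (0.4774, -0.4774)
(|110⟩, |111⟩): (a, b) = (0.1744, 0) → (0.1233, 0.1233)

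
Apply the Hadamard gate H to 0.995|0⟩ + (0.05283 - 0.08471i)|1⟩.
(0.7409 - 0.0599i)|0⟩ + (0.6662 + 0.0599i)|1⟩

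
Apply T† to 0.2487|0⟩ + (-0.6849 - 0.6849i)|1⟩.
0.2487|0⟩ - 0.9686|1⟩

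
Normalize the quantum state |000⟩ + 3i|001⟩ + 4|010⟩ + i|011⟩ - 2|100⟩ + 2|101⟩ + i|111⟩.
0.1667|000⟩ + (1/2)i|001⟩ + 0.6667|010⟩ + 0.1667i|011⟩ - 0.3333|100⟩ + 0.3333|101⟩ + 0.1667i|111⟩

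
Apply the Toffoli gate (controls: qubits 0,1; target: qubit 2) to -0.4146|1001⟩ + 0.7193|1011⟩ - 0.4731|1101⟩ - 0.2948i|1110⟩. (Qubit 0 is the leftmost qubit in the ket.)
-0.4146|1001⟩ + 0.7193|1011⟩ - 0.2948i|1100⟩ - 0.4731|1111⟩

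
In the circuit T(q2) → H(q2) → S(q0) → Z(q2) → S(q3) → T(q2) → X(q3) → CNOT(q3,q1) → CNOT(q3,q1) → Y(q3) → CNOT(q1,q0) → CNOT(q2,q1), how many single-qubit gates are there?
8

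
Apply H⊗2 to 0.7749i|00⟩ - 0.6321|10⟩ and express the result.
(-0.3161 + 0.3875i)|00⟩ + (-0.3161 + 0.3875i)|01⟩ + (0.3161 + 0.3875i)|10⟩ + (0.3161 + 0.3875i)|11⟩

H⊗2 gives amp(|y⟩) = (1/2) Σ_x (−1)^(x·y) amp(|x⟩), where x·y is the number of positions in which both x and y have a 1.
|00⟩: (0.7749i - 0.6321)/2 = (-0.3161 + 0.3875i)
|01⟩: (0.7749i - 0.6321)/2 = (-0.3161 + 0.3875i)
|10⟩: (0.7749i + 0.6321)/2 = (0.3161 + 0.3875i)
|11⟩: (0.7749i + 0.6321)/2 = (0.3161 + 0.3875i)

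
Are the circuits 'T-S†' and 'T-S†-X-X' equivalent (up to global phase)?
Yes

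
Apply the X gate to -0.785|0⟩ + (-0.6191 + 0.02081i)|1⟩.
(-0.6191 + 0.02081i)|0⟩ - 0.785|1⟩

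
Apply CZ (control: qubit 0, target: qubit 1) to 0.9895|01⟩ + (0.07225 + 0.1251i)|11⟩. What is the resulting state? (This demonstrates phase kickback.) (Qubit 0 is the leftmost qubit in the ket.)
0.9895|01⟩ + (-0.07225 - 0.1251i)|11⟩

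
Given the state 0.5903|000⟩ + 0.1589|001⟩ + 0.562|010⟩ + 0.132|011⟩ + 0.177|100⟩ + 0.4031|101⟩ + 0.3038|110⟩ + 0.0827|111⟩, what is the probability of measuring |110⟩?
0.09229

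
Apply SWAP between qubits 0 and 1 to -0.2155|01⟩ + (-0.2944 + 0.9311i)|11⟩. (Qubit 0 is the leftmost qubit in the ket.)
-0.2155|10⟩ + (-0.2944 + 0.9311i)|11⟩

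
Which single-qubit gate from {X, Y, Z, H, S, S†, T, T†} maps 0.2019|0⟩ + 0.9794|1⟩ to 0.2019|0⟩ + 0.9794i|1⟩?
S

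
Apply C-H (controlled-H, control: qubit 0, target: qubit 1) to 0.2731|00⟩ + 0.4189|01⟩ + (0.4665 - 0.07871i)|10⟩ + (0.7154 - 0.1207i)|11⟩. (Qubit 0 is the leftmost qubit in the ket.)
0.2731|00⟩ + 0.4189|01⟩ + (0.8357 - 0.141i)|10⟩ + (-0.176 + 0.02969i)|11⟩

C-H leaves the control-|0⟩ kets |00⟩, |01⟩ unchanged and applies H to qubit 1 on the control-|1⟩ pair (|10⟩, |11⟩).
H = [[1/√2, 1/√2], [1/√2, -1/√2]].
With a = amp(|10⟩) = (0.4665 - 0.07871i) and b = amp(|11⟩) = (0.7154 - 0.1207i):
new amp(|10⟩) = (1/√2)·a + (1/√2)·b = (0.8357 - 0.141i)
new amp(|11⟩) = (1/√2)·a + (-1/√2)·b = (-0.176 + 0.02969i)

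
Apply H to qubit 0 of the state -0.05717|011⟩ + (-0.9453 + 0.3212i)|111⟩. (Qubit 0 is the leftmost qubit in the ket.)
(-0.7089 + 0.2271i)|011⟩ + (0.628 - 0.2271i)|111⟩

H on qubit 0 mixes each pair of kets that differ only in qubit 0: amplitudes (a, b) of (|…0…⟩, |…1…⟩) become ((a + b)/√2, (a − b)/√2). Kets absent from the input have amplitude 0.
(|011⟩, |111⟩): (a, b) = (-0.05717, (-0.9453 + 0.3212i)) → ((-0.7089 + 0.2271i), (0.628 - 0.2271i))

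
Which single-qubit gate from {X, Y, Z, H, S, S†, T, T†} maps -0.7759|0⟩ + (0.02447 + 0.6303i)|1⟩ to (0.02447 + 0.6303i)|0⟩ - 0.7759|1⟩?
X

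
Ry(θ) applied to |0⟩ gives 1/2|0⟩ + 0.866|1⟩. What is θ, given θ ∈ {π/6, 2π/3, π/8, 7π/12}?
2π/3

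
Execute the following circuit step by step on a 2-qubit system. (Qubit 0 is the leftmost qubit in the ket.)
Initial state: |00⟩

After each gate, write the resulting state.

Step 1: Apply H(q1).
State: 1/√2|00⟩ + 1/√2|01⟩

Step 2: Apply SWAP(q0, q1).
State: 1/√2|00⟩ + 1/√2|10⟩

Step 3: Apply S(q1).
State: 1/√2|00⟩ + 1/√2|10⟩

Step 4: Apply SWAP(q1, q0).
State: 1/√2|00⟩ + 1/√2|01⟩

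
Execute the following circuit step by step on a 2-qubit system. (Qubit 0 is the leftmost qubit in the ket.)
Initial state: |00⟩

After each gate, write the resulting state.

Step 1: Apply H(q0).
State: 1/√2|00⟩ + 1/√2|10⟩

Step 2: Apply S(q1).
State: 1/√2|00⟩ + 1/√2|10⟩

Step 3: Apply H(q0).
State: |00⟩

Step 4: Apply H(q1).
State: 1/√2|00⟩ + 1/√2|01⟩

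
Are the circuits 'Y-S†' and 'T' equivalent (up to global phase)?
No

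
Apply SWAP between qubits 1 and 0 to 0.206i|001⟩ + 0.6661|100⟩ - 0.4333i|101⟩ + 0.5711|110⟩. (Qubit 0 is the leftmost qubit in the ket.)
0.206i|001⟩ + 0.6661|010⟩ - 0.4333i|011⟩ + 0.5711|110⟩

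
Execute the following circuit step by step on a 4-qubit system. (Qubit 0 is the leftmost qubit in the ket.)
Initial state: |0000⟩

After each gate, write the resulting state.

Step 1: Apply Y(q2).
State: i|0010⟩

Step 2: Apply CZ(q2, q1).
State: i|0010⟩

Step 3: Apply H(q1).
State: (1/√2)i|0010⟩ + (1/√2)i|0110⟩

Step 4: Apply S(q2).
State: -1/√2|0010⟩ - 1/√2|0110⟩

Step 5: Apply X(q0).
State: -1/√2|1010⟩ - 1/√2|1110⟩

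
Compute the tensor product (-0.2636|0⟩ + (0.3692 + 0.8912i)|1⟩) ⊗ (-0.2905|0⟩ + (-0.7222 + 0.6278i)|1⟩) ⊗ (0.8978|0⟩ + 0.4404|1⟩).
0.06875|000⟩ + 0.03372|001⟩ + (0.1709 - 0.1486i)|010⟩ + (0.08384 - 0.07288i)|011⟩ + (-0.09629 - 0.2324i)|100⟩ + (-0.04723 - 0.114i)|101⟩ + (-0.7417 - 0.3698i)|110⟩ + (-0.3638 - 0.1814i)|111⟩

amp(|b₁b₂…⟩) = product of the factor amplitudes for bits b₁, b₂, …; only kets whose every factor amplitude is nonzero survive.
|000⟩: (-0.2636)(-0.2905)(0.8978) = 0.06875
|001⟩: (-0.2636)(-0.2905)(0.4404) = 0.03372
|010⟩: (-0.2636)(-0.7222 + 0.6278i)(0.8978) = (0.1709 - 0.1486i)
|011⟩: (-0.2636)(-0.7222 + 0.6278i)(0.4404) = (0.08384 - 0.07288i)
|100⟩: (0.3692 + 0.8912i)(-0.2905)(0.8978) = (-0.09629 - 0.2324i)
|101⟩: (0.3692 + 0.8912i)(-0.2905)(0.4404) = (-0.04723 - 0.114i)
|110⟩: (0.3692 + 0.8912i)(-0.7222 + 0.6278i)(0.8978) = (-0.7417 - 0.3698i)
|111⟩: (0.3692 + 0.8912i)(-0.7222 + 0.6278i)(0.4404) = (-0.3638 - 0.1814i)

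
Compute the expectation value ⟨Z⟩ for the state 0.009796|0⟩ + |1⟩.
-0.9999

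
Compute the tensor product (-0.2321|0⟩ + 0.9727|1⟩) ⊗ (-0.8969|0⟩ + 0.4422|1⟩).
0.2082|00⟩ - 0.1026|01⟩ - 0.8724|10⟩ + 0.4301|11⟩

amp(|b₁b₂…⟩) = product of the factor amplitudes for bits b₁, b₂, …; only kets whose every factor amplitude is nonzero survive.
|00⟩: (-0.2321)(-0.8969) = 0.2082
|01⟩: (-0.2321)(0.4422) = -0.1026
|10⟩: (0.9727)(-0.8969) = -0.8724
|11⟩: (0.9727)(0.4422) = 0.4301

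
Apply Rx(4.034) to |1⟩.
-0.9021i|0⟩ - 0.4315|1⟩

Rx(4.034) = [[cos(θ/2), −i·sin(θ/2)], [−i·sin(θ/2), cos(θ/2)]]; θ = 4.034, cos(θ/2) ≈ -0.431544, sin(θ/2) ≈ 0.902092.
With a = amp(|0⟩) = 0 and b = amp(|1⟩) = 1:
new amp(|0⟩) = (-0.431544)·a + (-0.902092i)·b = -0.9021i
new amp(|1⟩) = (-0.902092i)·a + (-0.431544)·b = -0.4315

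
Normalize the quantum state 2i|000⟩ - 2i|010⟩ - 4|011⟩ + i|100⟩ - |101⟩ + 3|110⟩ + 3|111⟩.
0.3015i|000⟩ - 0.3015i|010⟩ - 0.603|011⟩ + 0.1508i|100⟩ - 0.1508|101⟩ + 0.4523|110⟩ + 0.4523|111⟩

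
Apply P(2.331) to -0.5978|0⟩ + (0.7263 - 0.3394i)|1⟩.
-0.5978|0⟩ + (-0.2545 + 0.7602i)|1⟩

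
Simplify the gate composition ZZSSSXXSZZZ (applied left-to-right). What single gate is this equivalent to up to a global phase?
Z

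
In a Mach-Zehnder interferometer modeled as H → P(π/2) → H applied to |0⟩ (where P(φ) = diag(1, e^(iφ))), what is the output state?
(1/2 + (1/2)i)|0⟩ + (1/2 - (1/2)i)|1⟩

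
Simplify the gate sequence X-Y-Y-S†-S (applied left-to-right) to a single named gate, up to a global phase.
X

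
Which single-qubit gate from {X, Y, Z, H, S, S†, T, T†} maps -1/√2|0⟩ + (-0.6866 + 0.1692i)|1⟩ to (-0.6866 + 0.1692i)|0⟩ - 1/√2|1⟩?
X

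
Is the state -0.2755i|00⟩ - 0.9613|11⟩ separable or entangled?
Entangled

Writing the state as a|00⟩ + b|01⟩ + c|10⟩ + d|11⟩, it is a product state iff ad − bc = 0.
Here (a, b, c, d) = (-0.2755i, 0, 0, -0.9613): ad − bc = (-0.2755i)(-0.9613) − (0)(0) = 0.2648i ≠ 0, so the state is entangled.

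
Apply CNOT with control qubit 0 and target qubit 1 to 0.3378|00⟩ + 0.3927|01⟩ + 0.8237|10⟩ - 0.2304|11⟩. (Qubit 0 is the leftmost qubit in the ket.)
0.3378|00⟩ + 0.3927|01⟩ - 0.2304|10⟩ + 0.8237|11⟩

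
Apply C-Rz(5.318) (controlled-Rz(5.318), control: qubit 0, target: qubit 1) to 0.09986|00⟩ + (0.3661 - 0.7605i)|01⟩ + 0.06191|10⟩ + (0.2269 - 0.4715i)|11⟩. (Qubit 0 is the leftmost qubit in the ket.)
0.09986|00⟩ + (0.3661 - 0.7605i)|01⟩ + (-0.05484 - 0.02873i)|10⟩ + (0.01783 + 0.523i)|11⟩

C-Rz(5.318) leaves the control-|0⟩ kets |00⟩, |01⟩ unchanged and applies Rz(5.318) to qubit 1 on the control-|1⟩ pair (|10⟩, |11⟩).
Rz(5.318) = [[e^(−iθ/2), 0], [0, e^(iθ/2)]] with e^(±iθ/2) = cos(θ/2) ± i·sin(θ/2); θ = 5.318, cos(θ/2) ≈ -0.885795, sin(θ/2) ≈ 0.464077.
With a = amp(|10⟩) = 0.06191 and b = amp(|11⟩) = (0.2269 - 0.4715i):
new amp(|10⟩) = (-0.885795 - 0.464077i)·a = (-0.05484 - 0.02873i)
new amp(|11⟩) = (-0.885795 + 0.464077i)·b = (0.01783 + 0.523i)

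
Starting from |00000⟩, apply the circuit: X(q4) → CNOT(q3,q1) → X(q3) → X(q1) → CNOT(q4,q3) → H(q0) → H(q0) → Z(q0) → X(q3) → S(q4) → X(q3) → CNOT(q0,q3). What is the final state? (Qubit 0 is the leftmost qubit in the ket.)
i|01001⟩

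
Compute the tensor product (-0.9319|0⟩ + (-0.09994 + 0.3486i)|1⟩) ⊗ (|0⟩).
-0.9319|00⟩ + (-0.09994 + 0.3486i)|10⟩

amp(|b₁b₂…⟩) = product of the factor amplitudes for bits b₁, b₂, …; only kets whose every factor amplitude is nonzero survive.
|00⟩: (-0.9319)(1) = -0.9319
|10⟩: (-0.09994 + 0.3486i)(1) = (-0.09994 + 0.3486i)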